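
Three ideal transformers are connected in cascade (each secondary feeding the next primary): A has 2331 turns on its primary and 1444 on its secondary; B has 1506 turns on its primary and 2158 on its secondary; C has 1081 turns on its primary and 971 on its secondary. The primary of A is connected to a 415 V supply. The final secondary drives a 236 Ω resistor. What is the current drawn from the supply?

I_supply ≈ 1.12 A

Secondary of A: V = 415.00 × 1444/2331 = 257.08 V.
Secondary of B: V = 257.08 × 2158/1506 = 368.38 V.
Secondary of C: V = 368.38 × 971/1081 = 330.90 V.
I_load = 330.90/236 = 1.4021 A, so P_out = 330.90 × 1.4021 = 463.95 W.
All ideal ⇒ P_in = P_out, so I_supply = 463.95/415 = 1.12 A.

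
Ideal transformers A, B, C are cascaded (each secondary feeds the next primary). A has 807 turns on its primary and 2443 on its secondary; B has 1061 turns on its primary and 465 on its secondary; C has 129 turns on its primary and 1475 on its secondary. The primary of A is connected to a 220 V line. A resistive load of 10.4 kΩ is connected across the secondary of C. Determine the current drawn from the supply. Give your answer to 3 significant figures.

I_supply ≈ 4.87 A

After A: V = 220.00 × 2443/807 = 666.00 V.
After B: V = 666.00 × 465/1061 = 291.88 V.
After C: V = 291.88 × 1475/129 = 3337.4 V.
I_load = 3337.4/10400 = 0.32091 A, so P_out = 3337.4 × 0.32091 = 1071.0 W.
All ideal ⇒ P_in = P_out, so I_supply = 1071.0/220 = 4.87 A.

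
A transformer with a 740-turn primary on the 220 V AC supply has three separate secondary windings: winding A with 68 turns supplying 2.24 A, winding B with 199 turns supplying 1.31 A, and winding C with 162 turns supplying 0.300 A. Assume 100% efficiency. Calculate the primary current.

V_A = 220 × 68/740 = 20.216 V; V_B = 220 × 199/740 = 59.162 V; V_C = 220 × 162/740 = 48.162 V.
P_out = V_A I_A + V_B I_B + V_C I_C = 20.216×2.24 + 59.162×1.31 + 48.162×0.300 = 45.284 + 77.502 + 14.449 = 137.24 W.
Ideal ⇒ P_in = P_out, so I_p = P_out/V_p = 137.24/220 = 0.624 A.

I_p ≈ 0.624 A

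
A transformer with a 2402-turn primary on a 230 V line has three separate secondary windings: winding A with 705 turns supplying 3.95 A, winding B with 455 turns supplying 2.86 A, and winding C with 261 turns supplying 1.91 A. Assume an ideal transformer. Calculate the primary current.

V_A = 230 × 705/2402 = 67.506 V; V_B = 230 × 455/2402 = 43.568 V; V_C = 230 × 261/2402 = 24.992 V.
P_out = V_A I_A + V_B I_B + V_C I_C = 67.506×3.95 + 43.568×2.86 + 24.992×1.91 = 266.65 + 124.60 + 47.734 = 438.99 W.
Ideal ⇒ P_in = P_out, so I_p = P_out/V_p = 438.99/230 = 1.91 A.

I_p ≈ 1.91 A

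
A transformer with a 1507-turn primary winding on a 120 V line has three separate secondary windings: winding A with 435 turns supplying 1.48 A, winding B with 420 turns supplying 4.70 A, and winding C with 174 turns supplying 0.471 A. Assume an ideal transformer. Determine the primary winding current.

I_p ≈ 1.79 A

V_A = 120 × 435/1507 = 34.638 V; V_B = 120 × 420/1507 = 33.444 V; V_C = 120 × 174/1507 = 13.855 V.
P_out = V_A I_A + V_B I_B + V_C I_C = 34.638×1.48 + 33.444×4.70 + 13.855×0.471 = 51.265 + 157.19 + 6.5259 = 214.98 W.
Ideal ⇒ P_in = P_out, so I_p = P_out/V_p = 214.98/120 = 1.79 A.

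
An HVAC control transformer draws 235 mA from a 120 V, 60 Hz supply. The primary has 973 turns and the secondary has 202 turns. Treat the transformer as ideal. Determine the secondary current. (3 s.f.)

I_s/I_p = N_p/N_s, so I_s = 0.235 × 973/202 = 1.13 A.

I_s ≈ 1.13 A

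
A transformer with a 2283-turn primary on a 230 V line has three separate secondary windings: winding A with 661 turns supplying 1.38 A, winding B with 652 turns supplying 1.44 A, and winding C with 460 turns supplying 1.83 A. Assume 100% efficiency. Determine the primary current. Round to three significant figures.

V_A = 230 × 661/2283 = 66.592 V; V_B = 230 × 652/2283 = 65.686 V; V_C = 230 × 460/2283 = 46.343 V.
P_out = V_A I_A + V_B I_B + V_C I_C = 66.592×1.38 + 65.686×1.44 + 46.343×1.83 = 91.897 + 94.587 + 84.807 = 271.29 W.
Ideal ⇒ P_in = P_out, so I_p = P_out/V_p = 271.29/230 = 1.18 A.

I_p ≈ 1.18 A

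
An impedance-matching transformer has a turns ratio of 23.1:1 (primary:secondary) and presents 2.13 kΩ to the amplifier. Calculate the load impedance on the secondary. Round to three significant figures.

Z_s = Z_p/(N_p/N_s)² = 2130/23.1² = 3.99 Ω.

Z_s ≈ 3.99 Ω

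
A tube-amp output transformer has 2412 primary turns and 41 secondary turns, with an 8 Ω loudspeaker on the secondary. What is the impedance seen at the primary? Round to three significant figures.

Z_p ≈ 27700 Ω

Z_p = (N_p/N_s)² × Z_s = (2412/41)² × 8 = 27700 Ω.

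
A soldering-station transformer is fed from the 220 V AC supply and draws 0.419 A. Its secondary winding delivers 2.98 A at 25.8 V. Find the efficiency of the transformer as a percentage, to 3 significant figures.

P_in = 220 × 0.419 = 92.1800 W.
P_out = 25.8 × 2.98 = 76.8840 W.
η = P_out/P_in = 76.8840/92.1800 = 0.834.

η ≈ 83.4%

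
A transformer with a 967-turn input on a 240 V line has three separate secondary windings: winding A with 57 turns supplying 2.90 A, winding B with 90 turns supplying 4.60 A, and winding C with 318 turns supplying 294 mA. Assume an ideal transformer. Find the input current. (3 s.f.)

V_A = 240 × 57/967 = 14.147 V; V_B = 240 × 90/967 = 22.337 V; V_C = 240 × 318/967 = 78.925 V.
P_out = V_A I_A + V_B I_B + V_C I_C = 14.147×2.90 + 22.337×4.60 + 78.925×0.294 = 41.026 + 102.75 + 23.204 = 166.98 W.
Ideal ⇒ P_in = P_out, so I_in = P_out/V_in = 166.98/240 = 0.696 A.

I_in ≈ 0.696 A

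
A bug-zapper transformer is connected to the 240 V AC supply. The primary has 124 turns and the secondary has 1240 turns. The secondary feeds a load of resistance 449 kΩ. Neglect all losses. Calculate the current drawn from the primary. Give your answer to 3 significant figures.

V_s = V_p × N_s/N_p = 240 × 1240/124 = 2400.0 V.
I_s = V_s/R = 2400.0/449000 = 0.0053452 A.
For an ideal transformer I_p N_p = I_s N_s, so I_p = 0.0053452 × 1240/124 = 0.0535 A.

I_p ≈ 0.0535 A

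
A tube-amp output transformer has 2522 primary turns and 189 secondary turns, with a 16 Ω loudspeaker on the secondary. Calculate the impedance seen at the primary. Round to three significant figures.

Z_p ≈ 2850 Ω

Z_p = (N_p/N_s)² × Z_s = (2522/189)² × 16 = 2850 Ω.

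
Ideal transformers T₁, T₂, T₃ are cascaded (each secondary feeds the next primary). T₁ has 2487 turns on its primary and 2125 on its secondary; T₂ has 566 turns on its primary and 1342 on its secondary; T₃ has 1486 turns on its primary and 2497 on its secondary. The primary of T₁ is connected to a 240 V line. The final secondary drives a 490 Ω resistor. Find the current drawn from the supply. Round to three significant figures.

I_supply ≈ 5.68 A

Secondary of T₁: V = 240.00 × 2125/2487 = 205.07 V.
Secondary of T₂: V = 205.07 × 1342/566 = 486.22 V.
Secondary of T₃: V = 486.22 × 2497/1486 = 817.02 V.
I_load = 817.02/490 = 1.6674 A, so P_out = 817.02 × 1.6674 = 1362.3 W.
All ideal ⇒ P_in = P_out, so I_supply = 1362.3/240 = 5.68 A.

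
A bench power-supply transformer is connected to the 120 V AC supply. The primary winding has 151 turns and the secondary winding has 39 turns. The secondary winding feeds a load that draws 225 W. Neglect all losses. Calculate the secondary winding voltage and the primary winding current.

V_s ≈ 31.0 V, I_p ≈ 1.88 A

V_s = V_p × N_s/N_p = 120 × 39/151 = 30.993 V.
I_s = P/V_s = 225/30.993 = 7.2596 A.
I_p = I_s × N_s/N_p = 7.2596 × 39/151 = 1.88 A.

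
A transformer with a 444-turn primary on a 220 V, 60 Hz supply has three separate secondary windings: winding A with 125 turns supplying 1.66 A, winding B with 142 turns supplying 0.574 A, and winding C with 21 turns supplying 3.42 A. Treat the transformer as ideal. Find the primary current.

I_p ≈ 0.813 A

V_A = 220 × 125/444 = 61.937 V; V_B = 220 × 142/444 = 70.360 V; V_C = 220 × 21/444 = 10.405 V.
P_out = V_A I_A + V_B I_B + V_C I_C = 61.937×1.66 + 70.360×0.574 + 10.405×3.42 = 102.82 + 40.387 + 35.586 = 178.79 W.
Ideal ⇒ P_in = P_out, so I_p = P_out/V_p = 178.79/220 = 0.813 A.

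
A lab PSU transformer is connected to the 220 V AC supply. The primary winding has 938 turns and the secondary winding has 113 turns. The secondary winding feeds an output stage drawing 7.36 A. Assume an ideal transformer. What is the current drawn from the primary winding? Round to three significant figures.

I_p ≈ 0.887 A

For an ideal transformer I_p N_p = I_s N_s, so I_p = 7.36 × 113/938 = 0.887 A.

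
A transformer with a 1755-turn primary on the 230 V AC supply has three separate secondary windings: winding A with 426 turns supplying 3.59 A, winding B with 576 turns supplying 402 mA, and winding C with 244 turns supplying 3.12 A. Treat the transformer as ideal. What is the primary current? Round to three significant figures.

V_A = 230 × 426/1755 = 55.829 V; V_B = 230 × 576/1755 = 75.487 V; V_C = 230 × 244/1755 = 31.977 V.
P_out = V_A I_A + V_B I_B + V_C I_C = 55.829×3.59 + 75.487×0.402 + 31.977×3.12 = 200.43 + 30.346 + 99.769 = 330.54 W.
Ideal ⇒ P_in = P_out, so I_p = P_out/V_p = 330.54/230 = 1.44 A.

I_p ≈ 1.44 A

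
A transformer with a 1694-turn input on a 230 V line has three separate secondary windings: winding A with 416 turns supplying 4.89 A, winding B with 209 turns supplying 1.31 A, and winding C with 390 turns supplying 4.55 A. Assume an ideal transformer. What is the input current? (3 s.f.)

V_A = 230 × 416/1694 = 56.482 V; V_B = 230 × 209/1694 = 28.377 V; V_C = 230 × 390/1694 = 52.952 V.
P_out = V_A I_A + V_B I_B + V_C I_C = 56.482×4.89 + 28.377×1.31 + 52.952×4.55 = 276.20 + 37.173 + 240.93 = 554.30 W.
Ideal ⇒ P_in = P_out, so I_in = P_out/V_in = 554.30/230 = 2.41 A.

I_in ≈ 2.41 A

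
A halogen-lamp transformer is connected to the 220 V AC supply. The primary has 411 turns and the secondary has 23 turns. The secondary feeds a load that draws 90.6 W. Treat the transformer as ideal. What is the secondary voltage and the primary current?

V_s = V_p × N_s/N_p = 220 × 23/411 = 12.311 V.
I_s = P/V_s = 90.6/12.311 = 7.3590 A.
I_p = I_s × N_s/N_p = 7.3590 × 23/411 = 0.412 A.

V_s ≈ 12.3 V, I_p ≈ 0.412 A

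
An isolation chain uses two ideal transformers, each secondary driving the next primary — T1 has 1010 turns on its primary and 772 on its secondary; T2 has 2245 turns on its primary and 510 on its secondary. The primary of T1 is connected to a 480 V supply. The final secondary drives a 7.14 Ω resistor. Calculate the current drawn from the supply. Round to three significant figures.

After T1: V = 480.00 × 772/1010 = 366.89 V.
After T2: V = 366.89 × 510/2245 = 83.347 V.
I_load = 83.347/7.14 = 11.673 A, so P_out = 83.347 × 11.673 = 972.93 W.
All ideal ⇒ P_in = P_out, so I_supply = 972.93/480 = 2.03 A.

I_supply ≈ 2.03 A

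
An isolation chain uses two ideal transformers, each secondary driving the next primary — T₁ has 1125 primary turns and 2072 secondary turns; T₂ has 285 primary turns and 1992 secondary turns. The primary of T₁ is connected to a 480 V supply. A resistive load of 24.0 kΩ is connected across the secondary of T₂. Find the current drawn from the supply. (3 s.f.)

After T₁: V = 480.00 × 2072/1125 = 884.05 V.
After T₂: V = 884.05 × 1992/285 = 6179.1 V.
I_load = 6179.1/24000 = 0.25746 A, so P_out = 6179.1 × 0.25746 = 1590.9 W.
All ideal ⇒ P_in = P_out, so I_supply = 1590.9/480 = 3.31 A.

I_supply ≈ 3.31 A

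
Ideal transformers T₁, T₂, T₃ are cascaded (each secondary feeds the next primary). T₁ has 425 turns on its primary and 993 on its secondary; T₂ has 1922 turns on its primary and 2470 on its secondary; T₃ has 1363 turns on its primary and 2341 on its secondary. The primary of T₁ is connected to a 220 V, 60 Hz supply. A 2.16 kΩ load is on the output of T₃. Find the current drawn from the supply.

I_supply ≈ 2.71 A

Secondary of T₁: V = 220.00 × 993/425 = 514.02 V.
Secondary of T₂: V = 514.02 × 2470/1922 = 660.58 V.
Secondary of T₃: V = 660.58 × 2341/1363 = 1134.6 V.
I_load = 1134.6/2160 = 0.52526 A, so P_out = 1134.6 × 0.52526 = 595.95 W.
All ideal ⇒ P_in = P_out, so I_supply = 595.95/220 = 2.71 A.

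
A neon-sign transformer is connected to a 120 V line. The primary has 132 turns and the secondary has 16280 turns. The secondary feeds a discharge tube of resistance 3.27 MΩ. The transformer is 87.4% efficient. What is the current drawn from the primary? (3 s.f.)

V_s = 120 × 16280/132 = 14800 V.
I_s = V_s/R = 14800/(3.27×10^6) = 0.0045260 A.
P_out = V_s I_s = 14800 × 0.0045260 = 66.985 W.
P_in = P_out/η = 66.985/0.874 = 76.642 W.
I_p = P_in/V_p = 76.642/120 = 0.639 A.

I_p ≈ 0.639 A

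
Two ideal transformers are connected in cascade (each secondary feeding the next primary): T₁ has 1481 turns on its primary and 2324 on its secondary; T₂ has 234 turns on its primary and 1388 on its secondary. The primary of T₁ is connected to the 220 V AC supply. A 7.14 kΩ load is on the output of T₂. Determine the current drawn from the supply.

I_supply ≈ 2.67 A

After T₁: V = 220.00 × 2324/1481 = 345.23 V.
After T₂: V = 345.23 × 1388/234 = 2047.8 V.
I_load = 2047.8/7140 = 0.28680 A, so P_out = 2047.8 × 0.28680 = 587.30 W.
All ideal ⇒ P_in = P_out, so I_supply = 587.30/220 = 2.67 A.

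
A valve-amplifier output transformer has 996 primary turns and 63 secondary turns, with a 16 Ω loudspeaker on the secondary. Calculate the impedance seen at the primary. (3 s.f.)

Z_p = (N_p/N_s)² × Z_s = (996/63)² × 16 = 4000 Ω.

Z_p ≈ 4000 Ω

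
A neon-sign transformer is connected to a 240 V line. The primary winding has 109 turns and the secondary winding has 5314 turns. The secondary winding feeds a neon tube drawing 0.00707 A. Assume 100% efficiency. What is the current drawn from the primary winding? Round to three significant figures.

I_p ≈ 0.345 A

For an ideal transformer I_p N_p = I_s N_s, so I_p = 0.00707 × 5314/109 = 0.345 A.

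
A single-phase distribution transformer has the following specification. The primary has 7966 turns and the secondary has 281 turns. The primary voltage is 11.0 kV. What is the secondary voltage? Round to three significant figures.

V_s/V_p = N_s/N_p, so V_s = 11000 × 281/7966 = 388 V.

V_s ≈ 388 V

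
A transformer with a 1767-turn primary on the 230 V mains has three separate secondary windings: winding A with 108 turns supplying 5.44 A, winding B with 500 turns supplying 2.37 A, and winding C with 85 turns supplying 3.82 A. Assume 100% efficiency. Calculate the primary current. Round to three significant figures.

I_p ≈ 1.19 A

V_A = 230 × 108/1767 = 14.058 V; V_B = 230 × 500/1767 = 65.082 V; V_C = 230 × 85/1767 = 11.064 V.
P_out = V_A I_A + V_B I_B + V_C I_C = 14.058×5.44 + 65.082×2.37 + 11.064×3.82 = 76.474 + 154.24 + 42.264 = 272.98 W.
Ideal ⇒ P_in = P_out, so I_p = P_out/V_p = 272.98/230 = 1.19 A.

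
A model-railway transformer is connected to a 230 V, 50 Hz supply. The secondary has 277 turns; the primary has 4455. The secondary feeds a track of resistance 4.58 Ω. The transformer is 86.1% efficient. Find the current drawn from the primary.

I_p ≈ 0.225 A

V_s = 230 × 277/4455 = 14.301 V.
I_s = V_s/R = 14.301/4.58 = 3.1224 A.
P_out = V_s I_s = 14.301 × 3.1224 = 44.653 W.
P_in = P_out/η = 44.653/0.861 = 51.862 W.
I_p = P_in/V_p = 51.862/230 = 0.225 A.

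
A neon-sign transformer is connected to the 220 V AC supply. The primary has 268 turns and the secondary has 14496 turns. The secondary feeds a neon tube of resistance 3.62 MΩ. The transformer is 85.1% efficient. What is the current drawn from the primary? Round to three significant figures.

V_s = 220 × 14496/268 = 11900 V.
I_s = V_s/R = 11900/(3.62×10^6) = 0.0032872 A.
P_out = V_s I_s = 11900 × 0.0032872 = 39.117 W.
P_in = P_out/η = 39.117/0.851 = 45.966 W.
I_p = P_in/V_p = 45.966/220 = 0.209 A.

I_p ≈ 0.209 A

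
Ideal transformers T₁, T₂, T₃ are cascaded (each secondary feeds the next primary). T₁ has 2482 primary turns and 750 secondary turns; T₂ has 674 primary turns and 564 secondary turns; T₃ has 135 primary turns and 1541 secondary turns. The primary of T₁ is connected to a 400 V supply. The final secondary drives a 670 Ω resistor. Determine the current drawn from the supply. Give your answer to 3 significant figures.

I_supply ≈ 4.97 A

After T₁: V = 400.00 × 750/2482 = 120.87 V.
After T₂: V = 120.87 × 564/674 = 101.14 V.
After T₃: V = 101.14 × 1541/135 = 1154.5 V.
I_load = 1154.5/670 = 1.7232 A, so P_out = 1154.5 × 1.7232 = 1989.5 W.
All ideal ⇒ P_in = P_out, so I_supply = 1989.5/400 = 4.97 A.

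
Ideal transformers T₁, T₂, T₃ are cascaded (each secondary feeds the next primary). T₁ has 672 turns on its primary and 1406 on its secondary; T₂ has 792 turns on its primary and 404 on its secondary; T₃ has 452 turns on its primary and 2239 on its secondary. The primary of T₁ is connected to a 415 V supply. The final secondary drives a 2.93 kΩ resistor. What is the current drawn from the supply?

I_supply ≈ 3.96 A

After T₁: V = 415.00 × 1406/672 = 868.29 V.
After T₂: V = 868.29 × 404/792 = 442.91 V.
After T₃: V = 442.91 × 2239/452 = 2194.0 V.
I_load = 2194.0/2930 = 0.74880 A, so P_out = 2194.0 × 0.74880 = 1642.9 W.
All ideal ⇒ P_in = P_out, so I_supply = 1642.9/415 = 3.96 A.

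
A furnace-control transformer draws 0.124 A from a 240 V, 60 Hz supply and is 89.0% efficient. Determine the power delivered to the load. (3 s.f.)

P_out ≈ 26.5 W

P_in = V_p I_p = 240 × 0.124 = 29.760 W.
P_out = η P_in = 0.890 × 29.760 = 26.5 W.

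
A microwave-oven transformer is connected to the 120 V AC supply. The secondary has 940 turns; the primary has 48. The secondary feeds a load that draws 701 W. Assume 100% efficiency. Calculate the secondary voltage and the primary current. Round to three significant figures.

V_s ≈ 2350 V, I_p ≈ 5.84 A

V_s = V_p × N_s/N_p = 120 × 940/48 = 2350.0 V.
I_s = P/V_s = 701/2350.0 = 0.29830 A.
I_p = I_s × N_s/N_p = 0.29830 × 940/48 = 5.84 A.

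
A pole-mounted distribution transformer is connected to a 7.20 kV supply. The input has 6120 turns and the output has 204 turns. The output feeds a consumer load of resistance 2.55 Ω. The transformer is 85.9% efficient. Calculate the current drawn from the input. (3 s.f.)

V_out = 7200 × 204/6120 = 240.00 V.
I_out = V_out/R = 240.00/2.55 = 94.118 A.
P_out = V_out I_out = 240.00 × 94.118 = 22588 W.
P_in = P_out/η = 22588/0.859 = 26296 W.
I_in = P_in/V_in = 26296/7200 = 3.65 A.

I_in ≈ 3.65 A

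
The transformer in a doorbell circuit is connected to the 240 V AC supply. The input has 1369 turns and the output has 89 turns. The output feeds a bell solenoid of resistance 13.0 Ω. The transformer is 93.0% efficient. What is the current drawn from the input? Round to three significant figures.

I_in ≈ 0.0839 A

V_out = 240 × 89/1369 = 15.603 V.
I_out = V_out/R = 15.603/13.0 = 1.2002 A.
P_out = V_out I_out = 15.603 × 1.2002 = 18.726 W.
P_in = P_out/η = 18.726/0.930 = 20.136 W.
I_in = P_in/V_in = 20.136/240 = 0.0839 A.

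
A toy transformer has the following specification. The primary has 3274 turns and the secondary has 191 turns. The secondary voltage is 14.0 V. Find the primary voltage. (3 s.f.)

V_p/V_s = N_p/N_s, so V_p = 14.0 × 3274/191 = 240 V.

V_p ≈ 240 V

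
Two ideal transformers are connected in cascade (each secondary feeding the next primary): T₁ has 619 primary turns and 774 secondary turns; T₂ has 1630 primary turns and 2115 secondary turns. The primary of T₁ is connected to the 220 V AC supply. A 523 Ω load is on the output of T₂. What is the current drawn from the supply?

After T₁: V = 220.00 × 774/619 = 275.09 V.
After T₂: V = 275.09 × 2115/1630 = 356.94 V.
I_load = 356.94/523 = 0.68249 A, so P_out = 356.94 × 0.68249 = 243.61 W.
All ideal ⇒ P_in = P_out, so I_supply = 243.61/220 = 1.11 A.

I_supply ≈ 1.11 A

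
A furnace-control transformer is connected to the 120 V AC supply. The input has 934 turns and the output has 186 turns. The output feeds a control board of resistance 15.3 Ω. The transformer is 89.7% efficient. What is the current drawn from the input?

I_in ≈ 0.347 A

V_out = 120 × 186/934 = 23.897 V.
I_out = V_out/R = 23.897/15.3 = 1.5619 A.
P_out = V_out I_out = 23.897 × 1.5619 = 37.325 W.
P_in = P_out/η = 37.325/0.897 = 41.611 W.
I_in = P_in/V_in = 41.611/120 = 0.347 A.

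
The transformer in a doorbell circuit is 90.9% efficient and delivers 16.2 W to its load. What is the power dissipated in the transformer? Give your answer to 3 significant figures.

P_loss ≈ 1.62 W

P_in = P_out/η = 16.2/0.909 = 17.8218 W.
P_loss = P_in − P_out = 17.8218 − 16.2 = 1.62 W.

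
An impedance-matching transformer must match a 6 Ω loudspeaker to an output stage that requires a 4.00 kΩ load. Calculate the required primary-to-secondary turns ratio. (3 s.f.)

N_p/N_s ≈ 25.8

Z_p/Z_s = (N_p/N_s)², so N_p/N_s = √(4000/6) = √667 = 25.8.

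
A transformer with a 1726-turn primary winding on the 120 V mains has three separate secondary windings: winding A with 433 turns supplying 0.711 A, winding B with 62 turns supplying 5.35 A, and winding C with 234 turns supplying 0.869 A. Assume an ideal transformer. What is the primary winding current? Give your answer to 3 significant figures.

I_p ≈ 0.488 A

V_A = 120 × 433/1726 = 30.104 V; V_B = 120 × 62/1726 = 4.3105 V; V_C = 120 × 234/1726 = 16.269 V.
P_out = V_A I_A + V_B I_B + V_C I_C = 30.104×0.711 + 4.3105×5.35 + 16.269×0.869 = 21.404 + 23.061 + 14.138 = 58.603 W.
Ideal ⇒ P_in = P_out, so I_p = P_out/V_p = 58.603/120 = 0.488 A.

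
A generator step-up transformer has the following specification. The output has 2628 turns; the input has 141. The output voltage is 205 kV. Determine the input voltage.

V_in ≈ 11000 V

V_in/V_out = N_in/N_out, so V_in = 205000 × 141/2628 = 11000 V.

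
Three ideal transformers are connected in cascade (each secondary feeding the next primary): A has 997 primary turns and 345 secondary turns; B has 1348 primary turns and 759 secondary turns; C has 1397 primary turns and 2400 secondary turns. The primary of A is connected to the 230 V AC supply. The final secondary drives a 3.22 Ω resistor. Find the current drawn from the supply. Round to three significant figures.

Secondary of A: V = 230.00 × 345/997 = 79.589 V.
Secondary of B: V = 79.589 × 759/1348 = 44.813 V.
Secondary of C: V = 44.813 × 2400/1397 = 76.987 V.
I_load = 76.987/3.22 = 23.909 A, so P_out = 76.987 × 23.909 = 1840.7 W.
All ideal ⇒ P_in = P_out, so I_supply = 1840.7/230 = 8.00 A.

I_supply ≈ 8.00 A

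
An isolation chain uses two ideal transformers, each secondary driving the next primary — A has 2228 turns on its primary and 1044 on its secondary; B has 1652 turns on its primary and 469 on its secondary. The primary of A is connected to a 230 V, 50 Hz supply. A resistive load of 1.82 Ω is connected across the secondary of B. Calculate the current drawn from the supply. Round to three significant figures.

I_supply ≈ 2.24 A

Secondary of A: V = 230.00 × 1044/2228 = 107.77 V.
Secondary of B: V = 107.77 × 469/1652 = 30.597 V.
I_load = 30.597/1.82 = 16.811 A, so P_out = 30.597 × 16.811 = 514.38 W.
All ideal ⇒ P_in = P_out, so I_supply = 514.38/230 = 2.24 A.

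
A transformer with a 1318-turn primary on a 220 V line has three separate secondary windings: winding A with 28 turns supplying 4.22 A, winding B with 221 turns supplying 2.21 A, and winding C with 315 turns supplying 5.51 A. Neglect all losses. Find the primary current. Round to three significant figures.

V_A = 220 × 28/1318 = 4.6737 V; V_B = 220 × 221/1318 = 36.889 V; V_C = 220 × 315/1318 = 52.580 V.
P_out = V_A I_A + V_B I_B + V_C I_C = 4.6737×4.22 + 36.889×2.21 + 52.580×5.51 = 19.723 + 81.525 + 289.71 = 390.96 W.
Ideal ⇒ P_in = P_out, so I_p = P_out/V_p = 390.96/220 = 1.78 A.

I_p ≈ 1.78 A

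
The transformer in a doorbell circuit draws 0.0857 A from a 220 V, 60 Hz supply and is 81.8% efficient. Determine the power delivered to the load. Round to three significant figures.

P_out ≈ 15.4 W

P_in = V_p I_p = 220 × 0.0857 = 18.854 W.
P_out = η P_in = 0.818 × 18.854 = 15.4 W.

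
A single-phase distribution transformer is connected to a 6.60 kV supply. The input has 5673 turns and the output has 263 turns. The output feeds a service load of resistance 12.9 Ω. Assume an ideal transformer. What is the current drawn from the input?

V_out = V_in × N_out/N_in = 6600 × 263/5673 = 305.98 V.
I_out = V_out/R = 305.98/12.9 = 23.719 A.
For an ideal transformer I_in N_in = I_out N_out, so I_in = 23.719 × 263/5673 = 1.10 A.

I_in ≈ 1.10 A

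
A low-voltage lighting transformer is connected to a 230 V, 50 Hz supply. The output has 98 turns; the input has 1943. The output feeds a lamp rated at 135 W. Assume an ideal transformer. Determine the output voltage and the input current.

V_out ≈ 11.6 V, I_in ≈ 0.587 A

V_out = V_in × N_out/N_in = 230 × 98/1943 = 11.601 V.
I_out = P/V_out = 135/11.601 = 11.637 A.
I_in = I_out × N_out/N_in = 11.637 × 98/1943 = 0.587 A.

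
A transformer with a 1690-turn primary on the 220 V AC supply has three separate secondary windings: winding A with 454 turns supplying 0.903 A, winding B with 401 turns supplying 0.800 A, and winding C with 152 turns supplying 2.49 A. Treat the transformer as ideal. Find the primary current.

I_p ≈ 0.656 A

V_A = 220 × 454/1690 = 59.101 V; V_B = 220 × 401/1690 = 52.201 V; V_C = 220 × 152/1690 = 19.787 V.
P_out = V_A I_A + V_B I_B + V_C I_C = 59.101×0.903 + 52.201×0.800 + 19.787×2.49 = 53.368 + 41.761 + 49.270 = 144.40 W.
Ideal ⇒ P_in = P_out, so I_p = P_out/V_p = 144.40/220 = 0.656 A.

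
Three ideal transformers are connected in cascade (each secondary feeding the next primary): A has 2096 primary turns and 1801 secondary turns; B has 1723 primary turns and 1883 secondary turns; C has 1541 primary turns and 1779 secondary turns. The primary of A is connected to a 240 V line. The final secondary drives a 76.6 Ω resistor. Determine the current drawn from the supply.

Secondary of A: V = 240.00 × 1801/2096 = 206.22 V.
Secondary of B: V = 206.22 × 1883/1723 = 225.37 V.
Secondary of C: V = 225.37 × 1779/1541 = 260.18 V.
I_load = 260.18/76.6 = 3.3966 A, so P_out = 260.18 × 3.3966 = 883.72 W.
All ideal ⇒ P_in = P_out, so I_supply = 883.72/240 = 3.68 A.

I_supply ≈ 3.68 A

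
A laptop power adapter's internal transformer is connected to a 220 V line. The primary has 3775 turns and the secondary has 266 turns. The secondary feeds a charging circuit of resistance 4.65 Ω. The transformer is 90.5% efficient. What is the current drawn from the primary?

V_s = 220 × 266/3775 = 15.502 V.
I_s = V_s/R = 15.502/4.65 = 3.3338 A.
P_out = V_s I_s = 15.502 × 3.3338 = 51.680 W.
P_in = P_out/η = 51.680/0.905 = 57.105 W.
I_p = P_in/V_p = 57.105/220 = 0.260 A.

I_p ≈ 0.260 A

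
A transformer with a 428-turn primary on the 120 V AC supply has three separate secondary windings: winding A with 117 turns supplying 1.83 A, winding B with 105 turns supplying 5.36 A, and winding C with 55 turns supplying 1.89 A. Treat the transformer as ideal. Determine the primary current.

V_A = 120 × 117/428 = 32.804 V; V_B = 120 × 105/428 = 29.439 V; V_C = 120 × 55/428 = 15.421 V.
P_out = V_A I_A + V_B I_B + V_C I_C = 32.804×1.83 + 29.439×5.36 + 15.421×1.89 = 60.031 + 157.79 + 29.145 = 246.97 W.
Ideal ⇒ P_in = P_out, so I_p = P_out/V_p = 246.97/120 = 2.06 A.

I_p ≈ 2.06 A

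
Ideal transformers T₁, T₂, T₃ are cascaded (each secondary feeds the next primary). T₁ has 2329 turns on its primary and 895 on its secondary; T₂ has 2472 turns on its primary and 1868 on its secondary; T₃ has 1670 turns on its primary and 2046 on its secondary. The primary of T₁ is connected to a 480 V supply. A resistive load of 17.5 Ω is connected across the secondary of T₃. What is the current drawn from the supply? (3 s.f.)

I_supply ≈ 3.47 A

After T₁: V = 480.00 × 895/2329 = 184.46 V.
After T₂: V = 184.46 × 1868/2472 = 139.39 V.
After T₃: V = 139.39 × 2046/1670 = 170.77 V.
I_load = 170.77/17.5 = 9.7583 A, so P_out = 170.77 × 9.7583 = 1666.4 W.
All ideal ⇒ P_in = P_out, so I_supply = 1666.4/480 = 3.47 A.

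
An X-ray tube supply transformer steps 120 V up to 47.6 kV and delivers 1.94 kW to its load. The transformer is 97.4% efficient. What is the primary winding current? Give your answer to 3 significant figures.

P_in = P_out/η = 1940/0.974 = 1991.8 W.
I_p = P_in/V_p = 1991.8/120 = 16.6 A.

I_p ≈ 16.6 A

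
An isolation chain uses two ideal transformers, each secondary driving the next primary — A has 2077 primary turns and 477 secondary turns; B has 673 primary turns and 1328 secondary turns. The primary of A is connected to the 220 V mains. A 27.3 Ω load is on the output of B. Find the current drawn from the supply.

After A: V = 220.00 × 477/2077 = 50.525 V.
After B: V = 50.525 × 1328/673 = 99.698 V.
I_load = 99.698/27.3 = 3.6520 A, so P_out = 99.698 × 3.6520 = 364.09 W.
All ideal ⇒ P_in = P_out, so I_supply = 364.09/220 = 1.65 A.

I_supply ≈ 1.65 A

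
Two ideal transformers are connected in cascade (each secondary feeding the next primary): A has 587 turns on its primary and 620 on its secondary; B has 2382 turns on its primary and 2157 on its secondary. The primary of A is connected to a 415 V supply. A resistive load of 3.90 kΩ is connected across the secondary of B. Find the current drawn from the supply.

I_supply ≈ 0.0973 A

After A: V = 415.00 × 620/587 = 438.33 V.
After B: V = 438.33 × 2157/2382 = 396.93 V.
I_load = 396.93/3900 = 0.10178 A, so P_out = 396.93 × 0.10178 = 40.398 W.
All ideal ⇒ P_in = P_out, so I_supply = 40.398/415 = 0.0973 A.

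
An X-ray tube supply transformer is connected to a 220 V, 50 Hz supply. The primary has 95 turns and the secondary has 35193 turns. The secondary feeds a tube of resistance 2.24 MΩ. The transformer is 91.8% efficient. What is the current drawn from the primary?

V_s = 220 × 35193/95 = 81500 V.
I_s = V_s/R = 81500/(2.24×10^6) = 0.036384 A.
P_out = V_s I_s = 81500 × 0.036384 = 2965.3 W.
P_in = P_out/η = 2965.3/0.918 = 3230.1 W.
I_p = P_in/V_p = 3230.1/220 = 14.7 A.

I_p ≈ 14.7 A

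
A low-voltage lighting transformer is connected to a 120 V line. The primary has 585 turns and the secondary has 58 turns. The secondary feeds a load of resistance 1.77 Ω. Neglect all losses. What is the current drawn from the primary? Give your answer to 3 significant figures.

I_p ≈ 0.666 A

V_s = V_p × N_s/N_p = 120 × 58/585 = 11.897 V.
I_s = V_s/R = 11.897/1.77 = 6.7217 A.
For an ideal transformer I_p N_p = I_s N_s, so I_p = 6.7217 × 58/585 = 0.666 A.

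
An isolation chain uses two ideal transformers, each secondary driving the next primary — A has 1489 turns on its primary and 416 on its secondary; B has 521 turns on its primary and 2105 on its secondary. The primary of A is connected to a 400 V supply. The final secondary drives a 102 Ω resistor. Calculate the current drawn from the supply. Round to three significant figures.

I_supply ≈ 5.00 A

After A: V = 400.00 × 416/1489 = 111.75 V.
After B: V = 111.75 × 2105/521 = 451.52 V.
I_load = 451.52/102 = 4.4266 A, so P_out = 451.52 × 4.4266 = 1998.7 W.
All ideal ⇒ P_in = P_out, so I_supply = 1998.7/400 = 5.00 A.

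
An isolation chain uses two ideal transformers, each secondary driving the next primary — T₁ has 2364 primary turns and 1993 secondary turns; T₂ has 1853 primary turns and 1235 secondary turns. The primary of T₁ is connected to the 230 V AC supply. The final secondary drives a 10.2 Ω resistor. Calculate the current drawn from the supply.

I_supply ≈ 7.12 A

Secondary of T₁: V = 230.00 × 1993/2364 = 193.90 V.
Secondary of T₂: V = 193.90 × 1235/1853 = 129.23 V.
I_load = 129.23/10.2 = 12.670 A, so P_out = 129.23 × 12.670 = 1637.4 W.
All ideal ⇒ P_in = P_out, so I_supply = 1637.4/230 = 7.12 A.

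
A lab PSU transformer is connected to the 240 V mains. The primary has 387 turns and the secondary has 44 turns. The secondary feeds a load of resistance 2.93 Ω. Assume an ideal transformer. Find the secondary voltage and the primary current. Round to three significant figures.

V_s ≈ 27.3 V, I_p ≈ 1.06 A

V_s = V_p × N_s/N_p = 240 × 44/387 = 27.287 V.
I_s = V_s/R = 27.287/2.93 = 9.3129 A.
I_p = I_s × N_s/N_p = 9.3129 × 44/387 = 1.06 A.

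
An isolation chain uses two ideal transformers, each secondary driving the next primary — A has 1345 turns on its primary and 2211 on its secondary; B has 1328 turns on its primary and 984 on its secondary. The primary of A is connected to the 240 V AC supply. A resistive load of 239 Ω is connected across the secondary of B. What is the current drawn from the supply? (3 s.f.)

After A: V = 240.00 × 2211/1345 = 394.53 V.
After B: V = 394.53 × 984/1328 = 292.33 V.
I_load = 292.33/239 = 1.2231 A, so P_out = 292.33 × 1.2231 = 357.56 W.
All ideal ⇒ P_in = P_out, so I_supply = 357.56/240 = 1.49 A.

I_supply ≈ 1.49 A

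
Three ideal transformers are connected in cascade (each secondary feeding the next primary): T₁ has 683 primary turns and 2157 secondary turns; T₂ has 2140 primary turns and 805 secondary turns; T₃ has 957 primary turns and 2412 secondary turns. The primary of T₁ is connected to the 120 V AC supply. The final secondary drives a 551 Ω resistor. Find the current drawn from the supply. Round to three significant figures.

After T₁: V = 120.00 × 2157/683 = 378.98 V.
After T₂: V = 378.98 × 805/2140 = 142.56 V.
After T₃: V = 142.56 × 2412/957 = 359.30 V.
I_load = 359.30/551 = 0.65209 A, so P_out = 359.30 × 0.65209 = 234.30 W.
All ideal ⇒ P_in = P_out, so I_supply = 234.30/120 = 1.95 A.

I_supply ≈ 1.95 A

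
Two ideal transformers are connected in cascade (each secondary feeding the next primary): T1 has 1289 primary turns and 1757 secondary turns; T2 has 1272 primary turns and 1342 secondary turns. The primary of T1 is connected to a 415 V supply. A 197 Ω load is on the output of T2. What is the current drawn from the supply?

I_supply ≈ 4.36 A

Secondary of T1: V = 415.00 × 1757/1289 = 565.67 V.
Secondary of T2: V = 565.67 × 1342/1272 = 596.80 V.
I_load = 596.80/197 = 3.0295 A, so P_out = 596.80 × 3.0295 = 1808.0 W.
All ideal ⇒ P_in = P_out, so I_supply = 1808.0/415 = 4.36 A.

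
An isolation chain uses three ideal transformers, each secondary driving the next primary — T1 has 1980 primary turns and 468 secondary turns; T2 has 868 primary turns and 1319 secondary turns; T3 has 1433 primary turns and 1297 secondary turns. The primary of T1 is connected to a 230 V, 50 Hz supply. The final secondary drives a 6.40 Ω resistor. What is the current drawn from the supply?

After T1: V = 230.00 × 468/1980 = 54.364 V.
After T2: V = 54.364 × 1319/868 = 82.610 V.
After T3: V = 82.610 × 1297/1433 = 74.770 V.
I_load = 74.770/6.40 = 11.683 A, so P_out = 74.770 × 11.683 = 873.52 W.
All ideal ⇒ P_in = P_out, so I_supply = 873.52/230 = 3.80 A.

I_supply ≈ 3.80 A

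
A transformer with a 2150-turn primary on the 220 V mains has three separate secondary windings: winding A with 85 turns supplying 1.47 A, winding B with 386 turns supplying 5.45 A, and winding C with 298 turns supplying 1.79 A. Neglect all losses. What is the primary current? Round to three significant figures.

I_p ≈ 1.28 A

V_A = 220 × 85/2150 = 8.6977 V; V_B = 220 × 386/2150 = 39.498 V; V_C = 220 × 298/2150 = 30.493 V.
P_out = V_A I_A + V_B I_B + V_C I_C = 8.6977×1.47 + 39.498×5.45 + 30.493×1.79 = 12.786 + 215.26 + 54.583 = 282.63 W.
Ideal ⇒ P_in = P_out, so I_p = P_out/V_p = 282.63/220 = 1.28 A.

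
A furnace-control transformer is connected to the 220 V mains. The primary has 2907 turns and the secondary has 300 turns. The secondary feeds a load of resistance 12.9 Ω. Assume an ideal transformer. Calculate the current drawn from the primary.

I_p ≈ 0.182 A

V_s = V_p × N_s/N_p = 220 × 300/2907 = 22.704 V.
I_s = V_s/R = 22.704/12.9 = 1.7600 A.
For an ideal transformer I_p N_p = I_s N_s, so I_p = 1.7600 × 300/2907 = 0.182 A.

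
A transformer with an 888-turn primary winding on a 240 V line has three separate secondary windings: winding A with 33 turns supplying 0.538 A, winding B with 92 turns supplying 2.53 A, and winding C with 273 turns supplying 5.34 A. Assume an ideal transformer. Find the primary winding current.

I_p ≈ 1.92 A

V_A = 240 × 33/888 = 8.9189 V; V_B = 240 × 92/888 = 24.865 V; V_C = 240 × 273/888 = 73.784 V.
P_out = V_A I_A + V_B I_B + V_C I_C = 8.9189×0.538 + 24.865×2.53 + 73.784×5.34 = 4.7984 + 62.908 + 394.01 = 461.71 W.
Ideal ⇒ P_in = P_out, so I_p = P_out/V_p = 461.71/240 = 1.92 A.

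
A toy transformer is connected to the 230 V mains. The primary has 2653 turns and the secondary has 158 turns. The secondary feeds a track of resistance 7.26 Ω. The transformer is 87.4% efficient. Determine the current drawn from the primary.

V_s = 230 × 158/2653 = 13.698 V.
I_s = V_s/R = 13.698/7.26 = 1.8867 A.
P_out = V_s I_s = 13.698 × 1.8867 = 25.844 W.
P_in = P_out/η = 25.844/0.874 = 29.570 W.
I_p = P_in/V_p = 29.570/230 = 0.129 A.

I_p ≈ 0.129 A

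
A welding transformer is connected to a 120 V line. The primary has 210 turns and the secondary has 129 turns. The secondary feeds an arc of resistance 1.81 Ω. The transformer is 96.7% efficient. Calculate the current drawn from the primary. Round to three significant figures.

I_p ≈ 25.9 A

V_s = 120 × 129/210 = 73.714 V.
I_s = V_s/R = 73.714/1.81 = 40.726 A.
P_out = V_s I_s = 73.714 × 40.726 = 3002.1 W.
P_in = P_out/η = 3002.1/0.967 = 3104.5 W.
I_p = P_in/V_p = 3104.5/120 = 25.9 A.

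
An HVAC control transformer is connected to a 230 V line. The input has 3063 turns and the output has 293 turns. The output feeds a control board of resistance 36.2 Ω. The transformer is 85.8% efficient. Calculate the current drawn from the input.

V_out = 230 × 293/3063 = 22.001 V.
I_out = V_out/R = 22.001/36.2 = 0.60777 A.
P_out = V_out I_out = 22.001 × 0.60777 = 13.372 W.
P_in = P_out/η = 13.372/0.858 = 15.585 W.
I_in = P_in/V_in = 15.585/230 = 0.0678 A.

I_in ≈ 0.0678 A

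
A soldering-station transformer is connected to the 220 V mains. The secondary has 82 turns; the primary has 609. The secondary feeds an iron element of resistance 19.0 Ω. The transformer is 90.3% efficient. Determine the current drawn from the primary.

V_s = 220 × 82/609 = 29.622 V.
I_s = V_s/R = 29.622/19.0 = 1.5591 A.
P_out = V_s I_s = 29.622 × 1.5591 = 46.183 W.
P_in = P_out/η = 46.183/0.903 = 51.144 W.
I_p = P_in/V_p = 51.144/220 = 0.232 A.

I_p ≈ 0.232 A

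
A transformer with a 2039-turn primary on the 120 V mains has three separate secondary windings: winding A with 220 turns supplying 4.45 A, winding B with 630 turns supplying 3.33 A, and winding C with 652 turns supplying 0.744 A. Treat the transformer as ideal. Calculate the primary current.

I_p ≈ 1.75 A

V_A = 120 × 220/2039 = 12.948 V; V_B = 120 × 630/2039 = 37.077 V; V_C = 120 × 652/2039 = 38.372 V.
P_out = V_A I_A + V_B I_B + V_C I_C = 12.948×4.45 + 37.077×3.33 + 38.372×0.744 = 57.616 + 123.47 + 28.549 = 209.63 W.
Ideal ⇒ P_in = P_out, so I_p = P_out/V_p = 209.63/120 = 1.75 A.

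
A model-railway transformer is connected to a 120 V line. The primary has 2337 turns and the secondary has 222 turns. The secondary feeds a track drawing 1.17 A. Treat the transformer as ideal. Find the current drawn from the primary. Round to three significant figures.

I_p ≈ 0.111 A

For an ideal transformer I_p N_p = I_s N_s, so I_p = 1.17 × 222/2337 = 0.111 A.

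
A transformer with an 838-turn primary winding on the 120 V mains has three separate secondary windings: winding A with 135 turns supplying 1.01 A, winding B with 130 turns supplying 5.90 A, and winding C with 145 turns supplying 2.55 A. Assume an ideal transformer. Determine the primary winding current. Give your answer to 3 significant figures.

V_A = 120 × 135/838 = 19.332 V; V_B = 120 × 130/838 = 18.616 V; V_C = 120 × 145/838 = 20.764 V.
P_out = V_A I_A + V_B I_B + V_C I_C = 19.332×1.01 + 18.616×5.90 + 20.764×2.55 = 19.525 + 109.83 + 52.947 = 182.31 W.
Ideal ⇒ P_in = P_out, so I_p = P_out/V_p = 182.31/120 = 1.52 A.

I_p ≈ 1.52 A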